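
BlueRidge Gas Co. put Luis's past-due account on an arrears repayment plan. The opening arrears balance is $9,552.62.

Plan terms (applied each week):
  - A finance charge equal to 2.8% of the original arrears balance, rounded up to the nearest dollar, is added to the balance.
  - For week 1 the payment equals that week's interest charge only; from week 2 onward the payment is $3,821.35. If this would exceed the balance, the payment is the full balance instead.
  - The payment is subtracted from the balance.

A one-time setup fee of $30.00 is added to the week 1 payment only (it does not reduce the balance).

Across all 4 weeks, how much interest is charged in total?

Week 1: $9,552.62 +$268.00 interest = $9,820.62; pay $268.00 (+ $30.00 fee) → $9,552.62
Week 2: $9,552.62 +$268.00 interest = $9,820.62; pay $3,821.35 → $5,999.27
Week 3: $5,999.27 +$268.00 interest = $6,267.27; pay $3,821.35 → $2,445.92
Week 4: $2,445.92 +$268.00 interest = $2,713.92; pay $2,713.92 → $0.00
Total interest: $268.00 + $268.00 + $268.00 + $268.00 = $1,072.00

$1,072.00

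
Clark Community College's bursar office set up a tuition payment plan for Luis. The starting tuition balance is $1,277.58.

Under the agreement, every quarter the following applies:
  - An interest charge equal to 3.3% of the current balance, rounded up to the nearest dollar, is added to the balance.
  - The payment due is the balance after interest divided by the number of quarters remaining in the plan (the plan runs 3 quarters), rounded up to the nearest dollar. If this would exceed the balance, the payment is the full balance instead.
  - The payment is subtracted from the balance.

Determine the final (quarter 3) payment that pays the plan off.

Quarter 1: opening $1,277.58; interest $43.00 → $1,320.58; payment $441.00; balance $879.58
Quarter 2: opening $879.58; interest $30.00 → $909.58; payment $455.00; balance $454.58
Quarter 3: opening $454.58; interest $16.00 → $470.58; payment $470.58; balance $0.00

$470.58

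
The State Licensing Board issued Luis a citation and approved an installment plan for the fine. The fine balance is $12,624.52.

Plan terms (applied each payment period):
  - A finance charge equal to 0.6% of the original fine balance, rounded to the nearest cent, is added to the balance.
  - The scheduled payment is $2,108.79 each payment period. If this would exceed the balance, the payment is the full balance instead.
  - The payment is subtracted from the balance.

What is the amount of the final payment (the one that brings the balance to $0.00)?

$502.03

# | Opening | Interest | Payment | End bal
1 | $12,624.52 | $75.75 | $2,108.79 | $10,591.48
2 | $10,591.48 | $75.75 | $2,108.79 | $8,558.44
3 | $8,558.44 | $75.75 | $2,108.79 | $6,525.40
4 | $6,525.40 | $75.75 | $2,108.79 | $4,492.36
5 | $4,492.36 | $75.75 | $2,108.79 | $2,459.32
6 | $2,459.32 | $75.75 | $2,108.79 | $426.28
7 | $426.28 | $75.75 | $502.03 | $0.00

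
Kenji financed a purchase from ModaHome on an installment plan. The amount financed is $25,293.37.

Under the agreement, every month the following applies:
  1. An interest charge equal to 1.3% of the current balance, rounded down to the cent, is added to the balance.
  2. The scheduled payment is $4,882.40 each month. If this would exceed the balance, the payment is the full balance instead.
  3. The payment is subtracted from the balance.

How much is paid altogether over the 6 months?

$26,362.73

# | Opening | Interest | Payment | End bal
1 | $25,293.37 | $328.81 | $4,882.40 | $20,739.78
2 | $20,739.78 | $269.61 | $4,882.40 | $16,126.99
3 | $16,126.99 | $209.65 | $4,882.40 | $11,454.24
4 | $11,454.24 | $148.90 | $4,882.40 | $6,720.74
5 | $6,720.74 | $87.36 | $4,882.40 | $1,925.70
6 | $1,925.70 | $25.03 | $1,950.73 | $0.00
Total paid: $26,362.73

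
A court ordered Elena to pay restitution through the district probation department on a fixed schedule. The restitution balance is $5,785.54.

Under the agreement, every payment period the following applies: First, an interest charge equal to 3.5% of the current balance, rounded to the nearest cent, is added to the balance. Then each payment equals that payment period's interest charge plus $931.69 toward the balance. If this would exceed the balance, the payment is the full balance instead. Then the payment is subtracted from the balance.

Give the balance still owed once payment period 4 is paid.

$2,058.78

Payment period 1: $5,785.54 +$202.49 interest = $5,988.03; pay $1,134.18 → $4,853.85
Payment period 2: $4,853.85 +$169.88 interest = $5,023.73; pay $1,101.57 → $3,922.16
Payment period 3: $3,922.16 +$137.28 interest = $4,059.44; pay $1,068.97 → $2,990.47
Payment period 4: $2,990.47 +$104.67 interest = $3,095.14; pay $1,036.36 → $2,058.78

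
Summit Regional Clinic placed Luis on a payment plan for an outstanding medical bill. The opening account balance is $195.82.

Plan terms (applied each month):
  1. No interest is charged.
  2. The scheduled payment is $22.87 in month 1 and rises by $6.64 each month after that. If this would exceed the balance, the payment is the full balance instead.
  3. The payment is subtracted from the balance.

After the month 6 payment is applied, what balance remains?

# | Opening | Payment | End bal
1 | $195.82 | $22.87 | $172.95
2 | $172.95 | $29.51 | $143.44
3 | $143.44 | $36.15 | $107.29
4 | $107.29 | $42.79 | $64.50
5 | $64.50 | $49.43 | $15.07
6 | $15.07 | $15.07 | $0.00

$0.00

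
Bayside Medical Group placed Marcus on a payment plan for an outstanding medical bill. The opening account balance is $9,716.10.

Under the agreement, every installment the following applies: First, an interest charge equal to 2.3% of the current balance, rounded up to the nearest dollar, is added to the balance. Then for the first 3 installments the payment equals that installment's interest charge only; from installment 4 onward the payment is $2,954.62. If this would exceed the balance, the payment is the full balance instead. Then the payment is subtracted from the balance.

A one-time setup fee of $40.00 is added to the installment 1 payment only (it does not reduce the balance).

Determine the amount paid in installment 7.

$1,365.24

Installment 1: opening $9,716.10; interest $224.00 → $9,940.10; payment $224.00 (+ $40.00 fee); balance $9,716.10
Installment 2: opening $9,716.10; interest $224.00 → $9,940.10; payment $224.00; balance $9,716.10
Installment 3: opening $9,716.10; interest $224.00 → $9,940.10; payment $224.00; balance $9,716.10
Installment 4: opening $9,716.10; interest $224.00 → $9,940.10; payment $2,954.62; balance $6,985.48
Installment 5: opening $6,985.48; interest $161.00 → $7,146.48; payment $2,954.62; balance $4,191.86
Installment 6: opening $4,191.86; interest $97.00 → $4,288.86; payment $2,954.62; balance $1,334.24
Installment 7: opening $1,334.24; interest $31.00 → $1,365.24; payment $1,365.24; balance $0.00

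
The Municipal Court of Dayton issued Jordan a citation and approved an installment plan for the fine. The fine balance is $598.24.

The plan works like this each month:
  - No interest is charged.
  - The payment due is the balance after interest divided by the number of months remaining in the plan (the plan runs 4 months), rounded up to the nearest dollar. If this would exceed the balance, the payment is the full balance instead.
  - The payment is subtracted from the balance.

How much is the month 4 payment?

$148.24

Month 1: opening $598.24; payment $150.00; balance $448.24
Month 2: opening $448.24; payment $150.00; balance $298.24
Month 3: opening $298.24; payment $150.00; balance $148.24
Month 4: opening $148.24; payment $148.24; balance $0.00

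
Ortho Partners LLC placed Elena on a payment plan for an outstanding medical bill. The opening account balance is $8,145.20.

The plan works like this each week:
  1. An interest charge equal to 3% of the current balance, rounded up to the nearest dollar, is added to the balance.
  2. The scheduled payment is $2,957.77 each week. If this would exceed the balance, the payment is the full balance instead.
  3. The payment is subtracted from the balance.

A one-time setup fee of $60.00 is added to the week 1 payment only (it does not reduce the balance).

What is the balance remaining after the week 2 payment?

$2,637.66

Week 1: $8,145.20 +$245.00 interest = $8,390.20; pay $2,957.77 (+ $60.00 fee) → $5,432.43
Week 2: $5,432.43 +$163.00 interest = $5,595.43; pay $2,957.77 → $2,637.66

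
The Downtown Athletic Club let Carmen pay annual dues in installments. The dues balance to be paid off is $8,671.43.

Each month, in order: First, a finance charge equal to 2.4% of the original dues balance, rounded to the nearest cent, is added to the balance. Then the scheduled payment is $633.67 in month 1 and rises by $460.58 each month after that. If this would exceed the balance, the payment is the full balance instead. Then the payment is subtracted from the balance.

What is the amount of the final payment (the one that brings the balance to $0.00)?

$2,145.94

Month 1: opening $8,671.43; interest $208.11 → $8,879.54; payment $633.67; balance $8,245.87
Month 2: opening $8,245.87; interest $208.11 → $8,453.98; payment $1,094.25; balance $7,359.73
Month 3: opening $7,359.73; interest $208.11 → $7,567.84; payment $1,554.83; balance $6,013.01
Month 4: opening $6,013.01; interest $208.11 → $6,221.12; payment $2,015.41; balance $4,205.71
Month 5: opening $4,205.71; interest $208.11 → $4,413.82; payment $2,475.99; balance $1,937.83
Month 6: opening $1,937.83; interest $208.11 → $2,145.94; payment $2,145.94; balance $0.00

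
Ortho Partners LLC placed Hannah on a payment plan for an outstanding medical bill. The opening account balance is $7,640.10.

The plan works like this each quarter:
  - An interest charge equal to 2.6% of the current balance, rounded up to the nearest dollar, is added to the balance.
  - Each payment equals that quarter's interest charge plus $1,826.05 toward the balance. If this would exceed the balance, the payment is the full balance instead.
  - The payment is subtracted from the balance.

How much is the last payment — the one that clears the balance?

# | Opening | Interest | Payment | End bal
1 | $7,640.10 | $199.00 | $2,025.05 | $5,814.05
2 | $5,814.05 | $152.00 | $1,978.05 | $3,988.00
3 | $3,988.00 | $104.00 | $1,930.05 | $2,161.95
4 | $2,161.95 | $57.00 | $1,883.05 | $335.90
5 | $335.90 | $9.00 | $344.90 | $0.00

$344.90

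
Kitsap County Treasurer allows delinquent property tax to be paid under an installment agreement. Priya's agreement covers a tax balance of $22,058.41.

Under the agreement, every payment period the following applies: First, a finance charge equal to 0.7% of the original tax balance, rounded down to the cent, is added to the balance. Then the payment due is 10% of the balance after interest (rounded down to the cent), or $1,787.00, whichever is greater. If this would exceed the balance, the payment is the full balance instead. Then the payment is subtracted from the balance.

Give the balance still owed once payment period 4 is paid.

$14,824.57

Payment period 1: $22,058.41 +$154.40 interest = $22,212.81; pay $2,221.28 → $19,991.53
Payment period 2: $19,991.53 +$154.40 interest = $20,145.93; pay $2,014.59 → $18,131.34
Payment period 3: $18,131.34 +$154.40 interest = $18,285.74; pay $1,828.57 → $16,457.17
Payment period 4: $16,457.17 +$154.40 interest = $16,611.57; pay $1,787.00 → $14,824.57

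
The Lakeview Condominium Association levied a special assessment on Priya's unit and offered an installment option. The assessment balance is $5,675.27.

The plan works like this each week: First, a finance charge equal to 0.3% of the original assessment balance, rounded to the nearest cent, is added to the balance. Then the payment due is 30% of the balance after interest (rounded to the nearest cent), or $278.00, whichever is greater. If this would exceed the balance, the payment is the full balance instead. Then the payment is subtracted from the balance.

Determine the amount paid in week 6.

$301.18

Week 1: $5,675.27 +$17.03 interest = $5,692.30; pay $1,707.69 → $3,984.61
Week 2: $3,984.61 +$17.03 interest = $4,001.64; pay $1,200.49 → $2,801.15
Week 3: $2,801.15 +$17.03 interest = $2,818.18; pay $845.45 → $1,972.73
Week 4: $1,972.73 +$17.03 interest = $1,989.76; pay $596.93 → $1,392.83
Week 5: $1,392.83 +$17.03 interest = $1,409.86; pay $422.96 → $986.90
Week 6: $986.90 +$17.03 interest = $1,003.93; pay $301.18 → $702.75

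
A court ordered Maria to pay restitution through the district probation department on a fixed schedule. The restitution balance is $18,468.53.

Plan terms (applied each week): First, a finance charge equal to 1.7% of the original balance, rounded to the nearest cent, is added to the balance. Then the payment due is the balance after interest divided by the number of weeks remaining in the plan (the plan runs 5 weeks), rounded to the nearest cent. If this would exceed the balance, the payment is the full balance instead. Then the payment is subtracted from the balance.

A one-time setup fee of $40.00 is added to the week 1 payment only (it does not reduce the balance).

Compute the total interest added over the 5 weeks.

# | Opening | Interest | Payment | Fee | End bal
1 | $18,468.53 | $313.97 | $3,756.50 | $40.00 | $15,026.00
2 | $15,026.00 | $313.97 | $3,834.99 | — | $11,504.98
3 | $11,504.98 | $313.97 | $3,939.65 | — | $7,879.30
4 | $7,879.30 | $313.97 | $4,096.64 | — | $4,096.63
5 | $4,096.63 | $313.97 | $4,410.60 | — | $0.00
Total interest: $313.97 + $313.97 + $313.97 + $313.97 + $313.97 = $1,569.85

$1,569.85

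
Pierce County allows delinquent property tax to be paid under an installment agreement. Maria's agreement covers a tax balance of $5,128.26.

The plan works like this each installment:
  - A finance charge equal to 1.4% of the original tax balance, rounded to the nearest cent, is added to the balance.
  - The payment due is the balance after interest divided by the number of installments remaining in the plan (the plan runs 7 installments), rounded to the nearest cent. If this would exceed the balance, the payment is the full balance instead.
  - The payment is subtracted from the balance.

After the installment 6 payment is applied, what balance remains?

Installment 1: $5,128.26 +$71.80 interest = $5,200.06; pay $742.87 → $4,457.19
Installment 2: $4,457.19 +$71.80 interest = $4,528.99; pay $754.83 → $3,774.16
Installment 3: $3,774.16 +$71.80 interest = $3,845.96; pay $769.19 → $3,076.77
Installment 4: $3,076.77 +$71.80 interest = $3,148.57; pay $787.14 → $2,361.43
Installment 5: $2,361.43 +$71.80 interest = $2,433.23; pay $811.08 → $1,622.15
Installment 6: $1,622.15 +$71.80 interest = $1,693.95; pay $846.98 → $846.97

$846.97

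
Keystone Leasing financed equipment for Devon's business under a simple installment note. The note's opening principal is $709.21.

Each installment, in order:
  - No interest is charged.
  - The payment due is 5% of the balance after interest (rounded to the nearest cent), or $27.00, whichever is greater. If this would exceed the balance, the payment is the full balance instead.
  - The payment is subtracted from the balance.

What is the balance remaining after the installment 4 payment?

$577.66

Installment 1: opening $709.21; payment $35.46; balance $673.75
Installment 2: opening $673.75; payment $33.69; balance $640.06
Installment 3: opening $640.06; payment $32.00; balance $608.06
Installment 4: opening $608.06; payment $30.40; balance $577.66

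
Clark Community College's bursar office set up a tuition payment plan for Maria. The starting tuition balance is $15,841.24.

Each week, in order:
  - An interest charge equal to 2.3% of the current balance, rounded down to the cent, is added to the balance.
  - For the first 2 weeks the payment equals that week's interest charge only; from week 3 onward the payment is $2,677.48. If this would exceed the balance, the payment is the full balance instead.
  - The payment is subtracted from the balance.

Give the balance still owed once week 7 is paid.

$3,731.16

Week 1: opening $15,841.24; interest $364.34 → $16,205.58; payment $364.34; balance $15,841.24
Week 2: opening $15,841.24; interest $364.34 → $16,205.58; payment $364.34; balance $15,841.24
Week 3: opening $15,841.24; interest $364.34 → $16,205.58; payment $2,677.48; balance $13,528.10
Week 4: opening $13,528.10; interest $311.14 → $13,839.24; payment $2,677.48; balance $11,161.76
Week 5: opening $11,161.76; interest $256.72 → $11,418.48; payment $2,677.48; balance $8,741.00
Week 6: opening $8,741.00; interest $201.04 → $8,942.04; payment $2,677.48; balance $6,264.56
Week 7: opening $6,264.56; interest $144.08 → $6,408.64; payment $2,677.48; balance $3,731.16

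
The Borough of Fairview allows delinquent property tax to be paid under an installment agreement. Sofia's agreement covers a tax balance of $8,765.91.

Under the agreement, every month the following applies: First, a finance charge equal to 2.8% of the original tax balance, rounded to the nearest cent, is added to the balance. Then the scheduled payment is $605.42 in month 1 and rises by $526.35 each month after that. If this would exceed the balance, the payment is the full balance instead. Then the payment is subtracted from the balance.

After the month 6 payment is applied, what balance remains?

Month 1: opening $8,765.91; interest $245.45 → $9,011.36; payment $605.42; balance $8,405.94
Month 2: opening $8,405.94; interest $245.45 → $8,651.39; payment $1,131.77; balance $7,519.62
Month 3: opening $7,519.62; interest $245.45 → $7,765.07; payment $1,658.12; balance $6,106.95
Month 4: opening $6,106.95; interest $245.45 → $6,352.40; payment $2,184.47; balance $4,167.93
Month 5: opening $4,167.93; interest $245.45 → $4,413.38; payment $2,710.82; balance $1,702.56
Month 6: opening $1,702.56; interest $245.45 → $1,948.01; payment $1,948.01; balance $0.00

$0.00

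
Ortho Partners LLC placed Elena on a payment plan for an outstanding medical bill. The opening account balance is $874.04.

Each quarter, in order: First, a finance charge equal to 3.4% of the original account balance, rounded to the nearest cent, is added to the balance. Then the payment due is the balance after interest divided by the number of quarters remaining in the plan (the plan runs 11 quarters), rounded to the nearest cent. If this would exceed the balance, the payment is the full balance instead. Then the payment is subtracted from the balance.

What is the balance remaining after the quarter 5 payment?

Quarter 1: $874.04 +$29.72 interest = $903.76; pay $82.16 → $821.60
Quarter 2: $821.60 +$29.72 interest = $851.32; pay $85.13 → $766.19
Quarter 3: $766.19 +$29.72 interest = $795.91; pay $88.43 → $707.48
Quarter 4: $707.48 +$29.72 interest = $737.20; pay $92.15 → $645.05
Quarter 5: $645.05 +$29.72 interest = $674.77; pay $96.40 → $578.37

$578.37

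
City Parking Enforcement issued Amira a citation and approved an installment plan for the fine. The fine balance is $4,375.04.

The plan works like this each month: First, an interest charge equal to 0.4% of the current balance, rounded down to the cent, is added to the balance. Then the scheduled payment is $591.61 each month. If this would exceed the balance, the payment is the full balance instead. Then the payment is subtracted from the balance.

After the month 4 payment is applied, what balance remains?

Month 1: $4,375.04 +$17.50 interest = $4,392.54; pay $591.61 → $3,800.93
Month 2: $3,800.93 +$15.20 interest = $3,816.13; pay $591.61 → $3,224.52
Month 3: $3,224.52 +$12.89 interest = $3,237.41; pay $591.61 → $2,645.80
Month 4: $2,645.80 +$10.58 interest = $2,656.38; pay $591.61 → $2,064.77

$2,064.77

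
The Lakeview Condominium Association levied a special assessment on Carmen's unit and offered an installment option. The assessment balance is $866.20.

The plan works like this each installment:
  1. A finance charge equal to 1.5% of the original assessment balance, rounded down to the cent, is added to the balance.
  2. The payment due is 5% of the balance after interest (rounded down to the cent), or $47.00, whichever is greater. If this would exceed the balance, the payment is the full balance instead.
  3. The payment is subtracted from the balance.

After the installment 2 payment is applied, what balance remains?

Installment 1: opening $866.20; interest $12.99 → $879.19; payment $47.00; balance $832.19
Installment 2: opening $832.19; interest $12.99 → $845.18; payment $47.00; balance $798.18

$798.18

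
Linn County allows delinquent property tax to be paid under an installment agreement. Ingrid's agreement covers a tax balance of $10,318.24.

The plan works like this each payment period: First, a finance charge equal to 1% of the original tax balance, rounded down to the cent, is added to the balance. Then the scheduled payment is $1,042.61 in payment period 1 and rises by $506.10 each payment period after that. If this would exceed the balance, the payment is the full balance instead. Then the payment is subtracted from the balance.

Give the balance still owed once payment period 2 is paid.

Payment period 1: opening $10,318.24; interest $103.18 → $10,421.42; payment $1,042.61; balance $9,378.81
Payment period 2: opening $9,378.81; interest $103.18 → $9,481.99; payment $1,548.71; balance $7,933.28

$7,933.28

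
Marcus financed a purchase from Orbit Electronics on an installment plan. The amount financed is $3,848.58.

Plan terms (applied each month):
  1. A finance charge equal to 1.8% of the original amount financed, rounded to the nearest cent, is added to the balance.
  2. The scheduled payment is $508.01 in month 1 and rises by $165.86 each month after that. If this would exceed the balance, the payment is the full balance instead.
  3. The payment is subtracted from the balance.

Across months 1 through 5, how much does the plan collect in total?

Month 1: $3,848.58 +$69.27 interest = $3,917.85; pay $508.01 → $3,409.84
Month 2: $3,409.84 +$69.27 interest = $3,479.11; pay $673.87 → $2,805.24
Month 3: $2,805.24 +$69.27 interest = $2,874.51; pay $839.73 → $2,034.78
Month 4: $2,034.78 +$69.27 interest = $2,104.05; pay $1,005.59 → $1,098.46
Month 5: $1,098.46 +$69.27 interest = $1,167.73; pay $1,167.73 → $0.00
Total paid: $4,194.93

$4,194.93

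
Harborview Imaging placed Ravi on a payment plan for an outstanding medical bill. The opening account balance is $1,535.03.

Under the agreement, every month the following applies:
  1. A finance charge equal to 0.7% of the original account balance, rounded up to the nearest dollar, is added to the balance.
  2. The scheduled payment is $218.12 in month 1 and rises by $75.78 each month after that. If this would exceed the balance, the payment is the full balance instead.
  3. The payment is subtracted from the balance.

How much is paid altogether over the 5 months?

$1,590.03

# | Opening | Interest | Payment | End bal
1 | $1,535.03 | $11.00 | $218.12 | $1,327.91
2 | $1,327.91 | $11.00 | $293.90 | $1,045.01
3 | $1,045.01 | $11.00 | $369.68 | $686.33
4 | $686.33 | $11.00 | $445.46 | $251.87
5 | $251.87 | $11.00 | $262.87 | $0.00
Total paid: $1,590.03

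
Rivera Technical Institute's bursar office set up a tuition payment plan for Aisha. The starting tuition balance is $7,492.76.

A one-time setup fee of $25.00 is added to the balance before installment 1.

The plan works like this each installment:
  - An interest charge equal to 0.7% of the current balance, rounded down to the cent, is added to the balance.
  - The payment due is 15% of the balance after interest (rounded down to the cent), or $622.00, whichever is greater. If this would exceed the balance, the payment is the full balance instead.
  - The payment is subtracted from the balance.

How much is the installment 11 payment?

$412.75

# | Opening | Interest | Payment | End bal
1 | $7,517.76 | $52.62 | $1,135.55 | $6,434.83
2 | $6,434.83 | $45.04 | $971.98 | $5,507.89
3 | $5,507.89 | $38.55 | $831.96 | $4,714.48
4 | $4,714.48 | $33.00 | $712.12 | $4,035.36
5 | $4,035.36 | $28.24 | $622.00 | $3,441.60
6 | $3,441.60 | $24.09 | $622.00 | $2,843.69
7 | $2,843.69 | $19.90 | $622.00 | $2,241.59
8 | $2,241.59 | $15.69 | $622.00 | $1,635.28
9 | $1,635.28 | $11.44 | $622.00 | $1,024.72
10 | $1,024.72 | $7.17 | $622.00 | $409.89
11 | $409.89 | $2.86 | $412.75 | $0.00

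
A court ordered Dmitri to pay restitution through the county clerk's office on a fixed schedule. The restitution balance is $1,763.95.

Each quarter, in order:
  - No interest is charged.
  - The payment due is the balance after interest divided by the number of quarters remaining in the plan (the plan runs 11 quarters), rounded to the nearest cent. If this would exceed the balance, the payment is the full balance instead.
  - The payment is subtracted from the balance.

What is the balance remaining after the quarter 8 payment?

$481.07

Quarter 1: opening $1,763.95; payment $160.36; balance $1,603.59
Quarter 2: opening $1,603.59; payment $160.36; balance $1,443.23
Quarter 3: opening $1,443.23; payment $160.36; balance $1,282.87
Quarter 4: opening $1,282.87; payment $160.36; balance $1,122.51
Quarter 5: opening $1,122.51; payment $160.36; balance $962.15
Quarter 6: opening $962.15; payment $160.36; balance $801.79
Quarter 7: opening $801.79; payment $160.36; balance $641.43
Quarter 8: opening $641.43; payment $160.36; balance $481.07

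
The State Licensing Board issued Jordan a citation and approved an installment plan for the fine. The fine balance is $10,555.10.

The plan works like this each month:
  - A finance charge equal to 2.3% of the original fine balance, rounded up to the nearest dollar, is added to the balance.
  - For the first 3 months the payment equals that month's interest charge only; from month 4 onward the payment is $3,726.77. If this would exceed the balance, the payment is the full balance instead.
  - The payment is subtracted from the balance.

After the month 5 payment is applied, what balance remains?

Month 1: opening $10,555.10; interest $243.00 → $10,798.10; payment $243.00; balance $10,555.10
Month 2: opening $10,555.10; interest $243.00 → $10,798.10; payment $243.00; balance $10,555.10
Month 3: opening $10,555.10; interest $243.00 → $10,798.10; payment $243.00; balance $10,555.10
Month 4: opening $10,555.10; interest $243.00 → $10,798.10; payment $3,726.77; balance $7,071.33
Month 5: opening $7,071.33; interest $243.00 → $7,314.33; payment $3,726.77; balance $3,587.56

$3,587.56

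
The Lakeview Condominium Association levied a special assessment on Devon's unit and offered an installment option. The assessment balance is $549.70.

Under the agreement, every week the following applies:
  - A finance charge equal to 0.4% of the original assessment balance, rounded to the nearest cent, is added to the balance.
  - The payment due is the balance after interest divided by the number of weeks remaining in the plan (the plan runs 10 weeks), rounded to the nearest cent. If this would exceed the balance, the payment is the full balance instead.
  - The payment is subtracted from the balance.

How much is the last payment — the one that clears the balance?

$61.41

# | Opening | Interest | Payment | End bal
1 | $549.70 | $2.20 | $55.19 | $496.71
2 | $496.71 | $2.20 | $55.43 | $443.48
3 | $443.48 | $2.20 | $55.71 | $389.97
4 | $389.97 | $2.20 | $56.02 | $336.15
5 | $336.15 | $2.20 | $56.39 | $281.96
6 | $281.96 | $2.20 | $56.83 | $227.33
7 | $227.33 | $2.20 | $57.38 | $172.15
8 | $172.15 | $2.20 | $58.12 | $116.23
9 | $116.23 | $2.20 | $59.22 | $59.21
10 | $59.21 | $2.20 | $61.41 | $0.00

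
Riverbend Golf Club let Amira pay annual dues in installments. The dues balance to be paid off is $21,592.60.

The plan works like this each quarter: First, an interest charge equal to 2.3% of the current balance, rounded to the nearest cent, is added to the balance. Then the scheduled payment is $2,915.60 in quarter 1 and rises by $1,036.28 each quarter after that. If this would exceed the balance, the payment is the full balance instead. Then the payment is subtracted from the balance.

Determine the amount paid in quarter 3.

# | Opening | Interest | Payment | End bal
1 | $21,592.60 | $496.63 | $2,915.60 | $19,173.63
2 | $19,173.63 | $440.99 | $3,951.88 | $15,662.74
3 | $15,662.74 | $360.24 | $4,988.16 | $11,034.82

$4,988.16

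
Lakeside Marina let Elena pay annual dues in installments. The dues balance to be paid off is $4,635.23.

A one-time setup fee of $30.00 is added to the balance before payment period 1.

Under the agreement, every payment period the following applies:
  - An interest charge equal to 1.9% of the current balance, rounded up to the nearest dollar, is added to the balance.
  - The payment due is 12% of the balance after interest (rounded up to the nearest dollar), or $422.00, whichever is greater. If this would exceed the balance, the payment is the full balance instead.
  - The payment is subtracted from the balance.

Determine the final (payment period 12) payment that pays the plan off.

Payment period 1: opening $4,665.23; interest $89.00 → $4,754.23; payment $571.00; balance $4,183.23
Payment period 2: opening $4,183.23; interest $80.00 → $4,263.23; payment $512.00; balance $3,751.23
Payment period 3: opening $3,751.23; interest $72.00 → $3,823.23; payment $459.00; balance $3,364.23
Payment period 4: opening $3,364.23; interest $64.00 → $3,428.23; payment $422.00; balance $3,006.23
Payment period 5: opening $3,006.23; interest $58.00 → $3,064.23; payment $422.00; balance $2,642.23
Payment period 6: opening $2,642.23; interest $51.00 → $2,693.23; payment $422.00; balance $2,271.23
Payment period 7: opening $2,271.23; interest $44.00 → $2,315.23; payment $422.00; balance $1,893.23
Payment period 8: opening $1,893.23; interest $36.00 → $1,929.23; payment $422.00; balance $1,507.23
Payment period 9: opening $1,507.23; interest $29.00 → $1,536.23; payment $422.00; balance $1,114.23
Payment period 10: opening $1,114.23; interest $22.00 → $1,136.23; payment $422.00; balance $714.23
Payment period 11: opening $714.23; interest $14.00 → $728.23; payment $422.00; balance $306.23
Payment period 12: opening $306.23; interest $6.00 → $312.23; payment $312.23; balance $0.00

$312.23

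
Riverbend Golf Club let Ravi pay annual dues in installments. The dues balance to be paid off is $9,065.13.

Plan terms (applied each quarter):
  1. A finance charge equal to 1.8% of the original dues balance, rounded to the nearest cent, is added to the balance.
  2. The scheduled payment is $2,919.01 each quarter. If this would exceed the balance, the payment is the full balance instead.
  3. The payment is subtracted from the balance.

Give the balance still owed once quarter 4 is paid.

$0.00

Quarter 1: opening $9,065.13; interest $163.17 → $9,228.30; payment $2,919.01; balance $6,309.29
Quarter 2: opening $6,309.29; interest $163.17 → $6,472.46; payment $2,919.01; balance $3,553.45
Quarter 3: opening $3,553.45; interest $163.17 → $3,716.62; payment $2,919.01; balance $797.61
Quarter 4: opening $797.61; interest $163.17 → $960.78; payment $960.78; balance $0.00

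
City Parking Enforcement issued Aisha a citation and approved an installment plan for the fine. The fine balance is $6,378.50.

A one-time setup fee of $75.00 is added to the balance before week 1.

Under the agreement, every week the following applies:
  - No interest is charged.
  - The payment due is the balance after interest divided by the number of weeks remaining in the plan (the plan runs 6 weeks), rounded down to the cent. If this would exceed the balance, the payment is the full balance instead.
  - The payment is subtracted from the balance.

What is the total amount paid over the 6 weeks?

Week 1: opening $6,453.50; payment $1,075.58; balance $5,377.92
Week 2: opening $5,377.92; payment $1,075.58; balance $4,302.34
Week 3: opening $4,302.34; payment $1,075.58; balance $3,226.76
Week 4: opening $3,226.76; payment $1,075.58; balance $2,151.18
Week 5: opening $2,151.18; payment $1,075.59; balance $1,075.59
Week 6: opening $1,075.59; payment $1,075.59; balance $0.00
Total paid: $6,453.50

$6,453.50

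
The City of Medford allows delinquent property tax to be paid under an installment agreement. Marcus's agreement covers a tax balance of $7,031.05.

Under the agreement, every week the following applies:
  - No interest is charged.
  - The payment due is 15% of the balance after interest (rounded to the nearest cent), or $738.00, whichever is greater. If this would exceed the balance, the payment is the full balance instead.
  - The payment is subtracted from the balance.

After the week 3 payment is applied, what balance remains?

Week 1: opening $7,031.05; payment $1,054.66; balance $5,976.39
Week 2: opening $5,976.39; payment $896.46; balance $5,079.93
Week 3: opening $5,079.93; payment $761.99; balance $4,317.94

$4,317.94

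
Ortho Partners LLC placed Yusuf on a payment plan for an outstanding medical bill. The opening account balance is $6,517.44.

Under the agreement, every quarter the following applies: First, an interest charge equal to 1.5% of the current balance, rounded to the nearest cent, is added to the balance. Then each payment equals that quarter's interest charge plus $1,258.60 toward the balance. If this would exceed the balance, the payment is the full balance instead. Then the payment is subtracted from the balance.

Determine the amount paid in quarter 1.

$1,356.36

Quarter 1: opening $6,517.44; interest $97.76 → $6,615.20; payment $1,356.36; balance $5,258.84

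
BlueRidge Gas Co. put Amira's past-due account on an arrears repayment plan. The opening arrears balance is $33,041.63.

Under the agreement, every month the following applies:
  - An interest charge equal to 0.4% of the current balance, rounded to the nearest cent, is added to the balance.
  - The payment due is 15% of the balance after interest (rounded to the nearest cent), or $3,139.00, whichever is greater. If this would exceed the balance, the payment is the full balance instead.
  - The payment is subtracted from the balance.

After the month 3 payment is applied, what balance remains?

$20,536.17

# | Opening | Interest | Payment | End bal
1 | $33,041.63 | $132.17 | $4,976.07 | $28,197.73
2 | $28,197.73 | $112.79 | $4,246.58 | $24,063.94
3 | $24,063.94 | $96.26 | $3,624.03 | $20,536.17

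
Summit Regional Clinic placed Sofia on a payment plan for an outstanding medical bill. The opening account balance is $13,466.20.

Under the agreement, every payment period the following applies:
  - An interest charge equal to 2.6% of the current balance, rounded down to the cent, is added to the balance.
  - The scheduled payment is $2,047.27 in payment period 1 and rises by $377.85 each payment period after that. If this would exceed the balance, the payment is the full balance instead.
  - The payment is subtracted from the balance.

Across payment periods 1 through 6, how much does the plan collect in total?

$14,681.26

Payment period 1: $13,466.20 +$350.12 interest = $13,816.32; pay $2,047.27 → $11,769.05
Payment period 2: $11,769.05 +$305.99 interest = $12,075.04; pay $2,425.12 → $9,649.92
Payment period 3: $9,649.92 +$250.89 interest = $9,900.81; pay $2,802.97 → $7,097.84
Payment period 4: $7,097.84 +$184.54 interest = $7,282.38; pay $3,180.82 → $4,101.56
Payment period 5: $4,101.56 +$106.64 interest = $4,208.20; pay $3,558.67 → $649.53
Payment period 6: $649.53 +$16.88 interest = $666.41; pay $666.41 → $0.00
Total paid: $14,681.26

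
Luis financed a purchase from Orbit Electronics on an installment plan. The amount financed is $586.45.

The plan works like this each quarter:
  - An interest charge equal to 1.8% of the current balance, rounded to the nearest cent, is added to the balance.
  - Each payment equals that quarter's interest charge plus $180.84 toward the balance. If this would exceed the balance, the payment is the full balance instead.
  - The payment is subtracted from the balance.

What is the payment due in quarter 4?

$44.72

# | Opening | Interest | Payment | End bal
1 | $586.45 | $10.56 | $191.40 | $405.61
2 | $405.61 | $7.30 | $188.14 | $224.77
3 | $224.77 | $4.05 | $184.89 | $43.93
4 | $43.93 | $0.79 | $44.72 | $0.00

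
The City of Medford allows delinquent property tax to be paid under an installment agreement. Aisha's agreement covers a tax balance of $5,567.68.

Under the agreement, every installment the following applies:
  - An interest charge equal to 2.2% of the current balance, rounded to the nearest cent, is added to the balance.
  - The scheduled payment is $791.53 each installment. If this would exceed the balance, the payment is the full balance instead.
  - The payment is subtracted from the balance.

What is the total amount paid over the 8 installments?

$6,116.81

Installment 1: $5,567.68 +$122.49 interest = $5,690.17; pay $791.53 → $4,898.64
Installment 2: $4,898.64 +$107.77 interest = $5,006.41; pay $791.53 → $4,214.88
Installment 3: $4,214.88 +$92.73 interest = $4,307.61; pay $791.53 → $3,516.08
Installment 4: $3,516.08 +$77.35 interest = $3,593.43; pay $791.53 → $2,801.90
Installment 5: $2,801.90 +$61.64 interest = $2,863.54; pay $791.53 → $2,072.01
Installment 6: $2,072.01 +$45.58 interest = $2,117.59; pay $791.53 → $1,326.06
Installment 7: $1,326.06 +$29.17 interest = $1,355.23; pay $791.53 → $563.70
Installment 8: $563.70 +$12.40 interest = $576.10; pay $576.10 → $0.00
Total paid: $6,116.81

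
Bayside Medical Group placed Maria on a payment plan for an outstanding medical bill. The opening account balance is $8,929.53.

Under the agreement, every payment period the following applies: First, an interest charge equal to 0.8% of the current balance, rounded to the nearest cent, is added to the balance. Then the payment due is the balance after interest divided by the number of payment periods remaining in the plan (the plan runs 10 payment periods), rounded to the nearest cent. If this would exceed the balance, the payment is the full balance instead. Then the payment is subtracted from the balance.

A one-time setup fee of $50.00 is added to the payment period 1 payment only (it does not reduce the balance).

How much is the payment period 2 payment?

Payment period 1: $8,929.53 +$71.44 interest = $9,000.97; pay $900.10 (+ $50.00 fee) → $8,100.87
Payment period 2: $8,100.87 +$64.81 interest = $8,165.68; pay $907.30 → $7,258.38

$907.30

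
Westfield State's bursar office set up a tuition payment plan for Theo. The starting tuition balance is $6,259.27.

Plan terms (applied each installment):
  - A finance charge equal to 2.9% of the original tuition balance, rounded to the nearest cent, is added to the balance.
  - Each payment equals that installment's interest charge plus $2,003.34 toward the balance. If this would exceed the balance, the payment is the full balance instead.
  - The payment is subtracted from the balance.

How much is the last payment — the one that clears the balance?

$430.77

# | Opening | Interest | Payment | End bal
1 | $6,259.27 | $181.52 | $2,184.86 | $4,255.93
2 | $4,255.93 | $181.52 | $2,184.86 | $2,252.59
3 | $2,252.59 | $181.52 | $2,184.86 | $249.25
4 | $249.25 | $181.52 | $430.77 | $0.00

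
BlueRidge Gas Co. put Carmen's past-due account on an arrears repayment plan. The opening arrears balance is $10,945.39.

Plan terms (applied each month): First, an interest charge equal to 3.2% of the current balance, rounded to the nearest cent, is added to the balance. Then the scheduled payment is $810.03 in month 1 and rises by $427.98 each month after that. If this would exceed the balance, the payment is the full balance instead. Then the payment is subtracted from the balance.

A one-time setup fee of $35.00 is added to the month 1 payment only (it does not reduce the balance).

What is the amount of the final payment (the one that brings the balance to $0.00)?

# | Opening | Interest | Payment | Fee | End bal
1 | $10,945.39 | $350.25 | $810.03 | $35.00 | $10,485.61
2 | $10,485.61 | $335.54 | $1,238.01 | — | $9,583.14
3 | $9,583.14 | $306.66 | $1,665.99 | — | $8,223.81
4 | $8,223.81 | $263.16 | $2,093.97 | — | $6,393.00
5 | $6,393.00 | $204.58 | $2,521.95 | — | $4,075.63
6 | $4,075.63 | $130.42 | $2,949.93 | — | $1,256.12
7 | $1,256.12 | $40.20 | $1,296.32 | — | $0.00

$1,296.32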